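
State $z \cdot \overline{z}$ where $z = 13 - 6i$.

z * conjugate(z) = |z|^2 = a^2 + b^2
= 13^2 + (-6)^2 = 205


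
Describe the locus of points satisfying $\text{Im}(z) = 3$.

Im(z) = y where z = x + yi; the equation y = 3 is satisfied by all points with that y-coordinate
Locus: Horizontal line y = 3


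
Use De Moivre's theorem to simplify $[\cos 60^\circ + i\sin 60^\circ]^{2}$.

By De Moivre: z^n = r^n(cos(nθ) + i sin(nθ))
= 1^2(cos(2*60°) + i sin(2*60°))
= 1(cos 120° + i sin 120°)
= -1/2 + (sqrt(3)/2)i


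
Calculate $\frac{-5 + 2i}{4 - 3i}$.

Multiply numerator and denominator by conjugate (4 + 3i):
= (-5 + 2i)(4 + 3i) / (4^2 + (-3)^2)
= (-26 - 7i) / 25
= -26/25 - (7/25)i


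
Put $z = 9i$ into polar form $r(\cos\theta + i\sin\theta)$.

r = |z| = sqrt(a^2 + b^2) = sqrt((0)^2 + (9)^2) = sqrt(0 + 81) = sqrt(81) = 9
a = 0 and b > 0, so z lies on the positive imaginary axis: θ = 90°
z = 9(cos 90° + i sin 90°)


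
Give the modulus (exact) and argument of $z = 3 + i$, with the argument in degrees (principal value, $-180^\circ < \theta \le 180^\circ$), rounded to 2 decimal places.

|z| = sqrt(3^2 + 1^2) = sqrt(10)
arg(z) = arctan(b/a) = arctan(1/3) (quadrant-adjusted) = 18.43°


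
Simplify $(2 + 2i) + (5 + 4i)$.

(2 + 5) + (2 + 4)i = 7 + 6i


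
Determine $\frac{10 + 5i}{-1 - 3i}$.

Multiply numerator and denominator by conjugate (-1 + 3i):
= (10 + 5i)(-1 + 3i) / ((-1)^2 + (-3)^2)
= (-25 + 25i) / 10
Divide through by 5: (-5 + 5i) / 2
= -5/2 + (5/2)i


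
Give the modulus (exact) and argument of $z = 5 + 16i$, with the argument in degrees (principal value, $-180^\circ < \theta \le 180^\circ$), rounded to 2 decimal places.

|z| = sqrt(5^2 + 16^2) = sqrt(281)
arg(z) = arctan(b/a) = arctan(16/5) (quadrant-adjusted) = 72.65°


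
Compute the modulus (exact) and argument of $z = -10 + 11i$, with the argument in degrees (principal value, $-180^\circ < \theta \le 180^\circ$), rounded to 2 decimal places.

|z| = sqrt((-10)^2 + 11^2) = sqrt(221)
arg(z) = arctan(b/a) = arctan(11/-10) (quadrant-adjusted) = 132.27°


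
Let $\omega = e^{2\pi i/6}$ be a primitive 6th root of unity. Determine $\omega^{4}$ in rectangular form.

ω^4 = e^(2πi·4/6) = e^(i·4π/3)
= cos(4π/3) + i sin(4π/3)
= -1/2 - (sqrt(3)/2)i


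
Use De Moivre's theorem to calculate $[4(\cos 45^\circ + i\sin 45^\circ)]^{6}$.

By De Moivre: z^n = r^n(cos(nθ) + i sin(nθ))
= 4^6(cos(6*45°) + i sin(6*45°))
= 4096(cos 270° + i sin 270°)
= -4096i


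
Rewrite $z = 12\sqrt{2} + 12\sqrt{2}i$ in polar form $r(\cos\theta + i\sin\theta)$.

r = |z| = sqrt(a^2 + b^2) = sqrt((12*sqrt(2))^2 + (12*sqrt(2))^2) = sqrt(288 + 288) = sqrt(576) = 24
θ = arctan(b/a) = arctan(16.9706/16.9706) (quadrant-adjusted) = 45°
z = 24(cos 45° + i sin 45°)


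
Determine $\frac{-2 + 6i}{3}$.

Divisor is real, so divide each part by 3:
= -2/3 + 2i


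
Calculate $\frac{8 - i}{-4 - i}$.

Multiply numerator and denominator by conjugate (-4 + i):
= (8 - i)(-4 + i) / ((-4)^2 + (-1)^2)
= (-31 + 12i) / 17
= -31/17 + (12/17)i


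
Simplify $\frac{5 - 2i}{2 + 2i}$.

Multiply numerator and denominator by conjugate (2 - 2i):
= (5 - 2i)(2 - 2i) / (2^2 + 2^2)
= (6 - 14i) / 8
Divide through by 2: (3 - 7i) / 4
= 3/4 - (7/4)i


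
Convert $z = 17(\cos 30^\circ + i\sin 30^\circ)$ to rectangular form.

a = r cos θ = 17 * sqrt(3)/2 = 17*sqrt(3)/2
b = r sin θ = 17 * 1/2 = 17/2
z = 17*sqrt(3)/2 + (17/2)i


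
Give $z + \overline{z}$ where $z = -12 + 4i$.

z + conjugate(z) = (a + bi) + (a - bi) = 2a
= 2 * (-12) = -24


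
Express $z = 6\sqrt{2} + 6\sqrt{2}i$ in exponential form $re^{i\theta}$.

r = |z| = sqrt((6*sqrt(2))^2 + (6*sqrt(2))^2) = sqrt(72 + 72) = sqrt(144) = 12
θ = arctan(b/a) = arctan(8.4853/8.4853) (quadrant-adjusted) = 45° = π/4
z = 12e^(i*π/4)


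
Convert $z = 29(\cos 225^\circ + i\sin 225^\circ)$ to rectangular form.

a = r cos θ = 29 * -sqrt(2)/2 = -29*sqrt(2)/2
b = r sin θ = 29 * -sqrt(2)/2 = -29*sqrt(2)/2
z = -29*sqrt(2)/2 - (29*sqrt(2)/2)i


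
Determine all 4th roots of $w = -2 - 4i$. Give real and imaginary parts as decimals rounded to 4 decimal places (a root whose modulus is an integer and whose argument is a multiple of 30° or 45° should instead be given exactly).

|w| = sqrt(20) ≈ 4.472136, arg(w) ≈ 243.434949°
Root modulus = sqrt(20)^(1/4) ≈ 1.454215
Root arguments: θ_k = (arg(w) + 360°k)/4 for k = 0, 1, ..., 3
Compute each root as (root modulus)(cos θ_k + i sin θ_k) using full-precision intermediates, then round to 4 decimal places.
Roots: 0.7082 + 1.2701i, -1.2701 + 0.7082i, -0.7082 - 1.2701i, 1.2701 - 0.7082i


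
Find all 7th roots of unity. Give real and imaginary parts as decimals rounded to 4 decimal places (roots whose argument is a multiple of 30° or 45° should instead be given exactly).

ω_k = e^(2πik/7) = cos(2πk/7) + i sin(2πk/7) for k = 0, 1, ..., 6
Roots: 1, 0.6235 + 0.7818i, -0.2225 + 0.9749i, -0.9010 + 0.4339i, -0.9010 - 0.4339i, -0.2225 - 0.9749i, 0.6235 - 0.7818i


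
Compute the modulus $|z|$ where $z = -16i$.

|z| = sqrt(a^2 + b^2) = sqrt(0^2 + (-16)^2) = sqrt(256) = 16


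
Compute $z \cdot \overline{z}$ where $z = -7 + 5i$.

z * conjugate(z) = |z|^2 = a^2 + b^2
= (-7)^2 + 5^2 = 74


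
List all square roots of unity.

ω_k = e^(2πik/2) = cos(2πk/2) + i sin(2πk/2) for k = 0, 1, ..., 1
Roots: 1, -1


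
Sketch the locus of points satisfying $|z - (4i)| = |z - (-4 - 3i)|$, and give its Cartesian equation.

|z - z1| = |z - z2| means z is equidistant from z1 and z2,
i.e. the perpendicular bisector of the segment from (0, 4) to (-4, -3) (midpoint (-2, 1/2)).
With z = x + yi, square both sides:
(x - 0)^2 + (y - 4)^2 = (x - (-4))^2 + (y - (-3))^2
The x^2 and y^2 terms cancel: -8x + (-14)y = 25 - 16 = 9
Simplify: 8x + 14y = -9
Locus: Perpendicular bisector of the segment from (0, 4) to (-4, -3): the line 8x + 14y = -9


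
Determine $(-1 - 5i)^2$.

(a + bi)^2 = a^2 - b^2 + 2abi
= (-1)^2 - (-5)^2 + 2*(-1)*(-5)i
= -24 + 10i


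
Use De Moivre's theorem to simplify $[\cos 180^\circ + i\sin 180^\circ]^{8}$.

By De Moivre: z^n = r^n(cos(nθ) + i sin(nθ))
= 1^8(cos(8*180°) + i sin(8*180°))
= 1(cos 0° + i sin 0°)
= 1


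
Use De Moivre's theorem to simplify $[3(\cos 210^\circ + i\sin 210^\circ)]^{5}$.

By De Moivre: z^n = r^n(cos(nθ) + i sin(nθ))
= 3^5(cos(5*210°) + i sin(5*210°))
= 243(cos 330° + i sin 330°)
= 243*sqrt(3)/2 - (243/2)i


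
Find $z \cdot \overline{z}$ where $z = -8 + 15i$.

z * conjugate(z) = |z|^2 = a^2 + b^2
= (-8)^2 + 15^2 = 289


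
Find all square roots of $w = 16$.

|w| = 16, arg(w) = 0°
Root modulus = 16^(1/2) = 4
Root arguments: θ_k = (0° + 360°k)/2 for k = 0, 1, ..., 1
Roots: 4, -4


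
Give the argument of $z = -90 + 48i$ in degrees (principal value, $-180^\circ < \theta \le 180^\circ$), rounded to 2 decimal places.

θ = arctan(b/a) = arctan(48/-90) (quadrant-adjusted) = 151.93°


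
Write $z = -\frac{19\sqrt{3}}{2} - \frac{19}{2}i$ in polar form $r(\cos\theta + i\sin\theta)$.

r = |z| = sqrt(a^2 + b^2) = sqrt((-19*sqrt(3)/2)^2 + (-19/2)^2) = sqrt(1083/4 + 361/4) = sqrt(361) = 19
θ = arctan(b/a) = arctan(-9.5/-16.4545) (quadrant-adjusted) = 210°
z = 19(cos 210° + i sin 210°)


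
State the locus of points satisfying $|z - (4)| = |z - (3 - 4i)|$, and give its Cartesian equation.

|z - z1| = |z - z2| means z is equidistant from z1 and z2,
i.e. the perpendicular bisector of the segment from (4, 0) to (3, -4) (midpoint (7/2, -2)).
With z = x + yi, square both sides:
(x - 4)^2 + (y - 0)^2 = (x - 3)^2 + (y - (-4))^2
The x^2 and y^2 terms cancel: -2x + (-8)y = 25 - 16 = 9
Simplify: 2x + 8y = -9
Locus: Perpendicular bisector of the segment from (4, 0) to (3, -4): the line 2x + 8y = -9


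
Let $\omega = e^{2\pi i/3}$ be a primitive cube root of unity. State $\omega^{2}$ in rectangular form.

ω^2 = e^(2πi·2/3) = e^(i·4π/3)
= cos(4π/3) + i sin(4π/3)
= -1/2 - (sqrt(3)/2)i


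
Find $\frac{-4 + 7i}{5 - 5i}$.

Multiply numerator and denominator by conjugate (5 + 5i):
= (-4 + 7i)(5 + 5i) / (5^2 + (-5)^2)
= (-55 + 15i) / 50
Divide through by 5: (-11 + 3i) / 10
= -11/10 + (3/10)i


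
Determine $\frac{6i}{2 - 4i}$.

Multiply numerator and denominator by conjugate (2 + 4i):
= (6i)(2 + 4i) / (2^2 + (-4)^2)
= (-24 + 12i) / 20
Divide through by 4: (-6 + 3i) / 5
= -6/5 + (3/5)i


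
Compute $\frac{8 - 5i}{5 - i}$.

Multiply numerator and denominator by conjugate (5 + i):
= (8 - 5i)(5 + i) / (5^2 + (-1)^2)
= (45 - 17i) / 26
= 45/26 - (17/26)i


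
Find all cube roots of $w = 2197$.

|w| = 2197, arg(w) = 0°
Root modulus = 2197^(1/3) = 13
Root arguments: θ_k = (0° + 360°k)/3 for k = 0, 1, ..., 2
Roots: 13, -13/2 + (13*sqrt(3)/2)i, -13/2 - (13*sqrt(3)/2)i


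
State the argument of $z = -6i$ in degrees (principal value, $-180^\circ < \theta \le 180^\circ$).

a = 0 and b < 0, so z lies on the negative imaginary axis: θ = -90°


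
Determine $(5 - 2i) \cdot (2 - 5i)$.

(a1*a2 - b1*b2) + (a1*b2 + b1*a2)i
= (10 - 10) + (-25 + (-4))i
= -29i


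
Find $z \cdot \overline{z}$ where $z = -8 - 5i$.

z * conjugate(z) = |z|^2 = a^2 + b^2
= (-8)^2 + (-5)^2 = 89


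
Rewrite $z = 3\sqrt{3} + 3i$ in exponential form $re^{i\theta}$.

r = |z| = sqrt((3*sqrt(3))^2 + (3)^2) = sqrt(27 + 9) = sqrt(36) = 6
θ = arctan(b/a) = arctan(3/5.1962) (quadrant-adjusted) = 30° = π/6
z = 6e^(i*π/6)


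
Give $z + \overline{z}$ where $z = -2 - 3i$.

z + conjugate(z) = (a + bi) + (a - bi) = 2a
= 2 * (-2) = -4


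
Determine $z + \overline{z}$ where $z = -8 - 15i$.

z + conjugate(z) = (a + bi) + (a - bi) = 2a
= 2 * (-8) = -16


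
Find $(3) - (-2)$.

(3 - (-2)) + (0 - 0)i = 5


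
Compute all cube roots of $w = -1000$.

|w| = 1000, arg(w) = 180°
Root modulus = 1000^(1/3) = 10
Root arguments: θ_k = (180° + 360°k)/3 for k = 0, 1, ..., 2
Roots: 5 + 5*sqrt(3)i, -10, 5 - 5*sqrt(3)i


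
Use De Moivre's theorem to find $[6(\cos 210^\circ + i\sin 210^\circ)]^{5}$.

By De Moivre: z^n = r^n(cos(nθ) + i sin(nθ))
= 6^5(cos(5*210°) + i sin(5*210°))
= 7776(cos 330° + i sin 330°)
= 3888*sqrt(3) - 3888i


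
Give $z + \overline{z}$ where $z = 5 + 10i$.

z + conjugate(z) = (a + bi) + (a - bi) = 2a
= 2 * 5 = 10


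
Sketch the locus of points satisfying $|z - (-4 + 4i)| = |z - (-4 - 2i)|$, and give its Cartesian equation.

|z - z1| = |z - z2| means z is equidistant from z1 and z2,
i.e. the perpendicular bisector of the segment from (-4, 4) to (-4, -2) (midpoint (-4, 1)).
With z = x + yi, square both sides:
(x - (-4))^2 + (y - 4)^2 = (x - (-4))^2 + (y - (-2))^2
The x^2 and y^2 terms cancel: 0x + (-12)y = 20 - 32 = -12
Simplify: y = 1
Locus: Perpendicular bisector of the segment from (-4, 4) to (-4, -2): the line y = 1


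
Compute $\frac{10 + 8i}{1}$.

Divisor is real, so divide each part by 1:
= 10 + 8i


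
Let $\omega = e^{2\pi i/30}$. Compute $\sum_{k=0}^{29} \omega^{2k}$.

Let ζ = ω^2 = e^(2πi·2/30). Since 30 ∤ 2, ζ ≠ 1.
Sum = Σ_{k=0}^{29} ζ^k = (ζ^30 - 1)/(ζ - 1) = (ω^{2·30} - 1)/(ζ - 1) = (1 - 1)/(ζ - 1) = 0


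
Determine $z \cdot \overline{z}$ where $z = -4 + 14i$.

z * conjugate(z) = |z|^2 = a^2 + b^2
= (-4)^2 + 14^2 = 212


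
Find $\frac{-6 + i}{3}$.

Divisor is real, so divide each part by 3:
= -2 + (1/3)i


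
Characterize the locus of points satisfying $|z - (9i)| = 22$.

|z - z0| = r describes a circle centered at z0 with radius r
Here z0 = 9i and r = 22
Locus: Circle centered at (0, 9) with radius 22


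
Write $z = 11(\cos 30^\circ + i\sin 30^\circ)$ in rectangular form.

a = r cos θ = 11 * sqrt(3)/2 = 11*sqrt(3)/2
b = r sin θ = 11 * 1/2 = 11/2
z = 11*sqrt(3)/2 + (11/2)i


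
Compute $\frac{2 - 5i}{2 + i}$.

Multiply numerator and denominator by conjugate (2 - i):
= (2 - 5i)(2 - i) / (2^2 + 1^2)
= (-1 - 12i) / 5
= -1/5 - (12/5)i


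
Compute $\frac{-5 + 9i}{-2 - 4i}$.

Multiply numerator and denominator by conjugate (-2 + 4i):
= (-5 + 9i)(-2 + 4i) / ((-2)^2 + (-4)^2)
= (-26 - 38i) / 20
Divide through by 2: (-13 - 19i) / 10
= -13/10 - (19/10)i


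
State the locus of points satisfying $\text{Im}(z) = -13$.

Im(z) = y where z = x + yi; the equation y = -13 is satisfied by all points with that y-coordinate
Locus: Horizontal line y = -13


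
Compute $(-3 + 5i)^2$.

(a + bi)^2 = a^2 - b^2 + 2abi
= (-3)^2 - 5^2 + 2*(-3)*5i
= -16 - 30i


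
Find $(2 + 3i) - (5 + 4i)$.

(2 - 5) + (3 - 4)i = -3 - i


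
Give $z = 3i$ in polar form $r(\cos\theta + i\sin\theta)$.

r = |z| = sqrt(a^2 + b^2) = sqrt((0)^2 + (3)^2) = sqrt(0 + 9) = sqrt(9) = 3
a = 0 and b > 0, so z lies on the positive imaginary axis: θ = 90°
z = 3(cos 90° + i sin 90°)


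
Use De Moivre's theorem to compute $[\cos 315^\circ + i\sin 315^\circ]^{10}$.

By De Moivre: z^n = r^n(cos(nθ) + i sin(nθ))
= 1^10(cos(10*315°) + i sin(10*315°))
= 1(cos 270° + i sin 270°)
= -i


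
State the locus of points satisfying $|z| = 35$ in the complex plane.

|z| = 35 means sqrt(x^2 + y^2) = 35
This is a circle of radius 35 centered at the origin


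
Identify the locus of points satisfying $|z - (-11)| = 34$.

|z - z0| = r describes a circle centered at z0 with radius r
Here z0 = -11 and r = 34
Locus: Circle centered at (-11, 0) with radius 34


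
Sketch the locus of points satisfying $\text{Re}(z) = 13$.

Re(z) = x where z = x + yi; the equation x = 13 is satisfied by all points with that x-coordinate
Locus: Vertical line x = 13


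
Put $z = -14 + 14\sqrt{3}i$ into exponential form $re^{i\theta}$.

r = |z| = sqrt((-14)^2 + (14*sqrt(3))^2) = sqrt(196 + 588) = sqrt(784) = 28
θ = arctan(b/a) = arctan(24.2487/-14) (quadrant-adjusted) = 120° = 2π/3
z = 28e^(i*2π/3)


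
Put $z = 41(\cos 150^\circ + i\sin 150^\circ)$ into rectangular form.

a = r cos θ = 41 * -sqrt(3)/2 = -41*sqrt(3)/2
b = r sin θ = 41 * 1/2 = 41/2
z = -41*sqrt(3)/2 + (41/2)i


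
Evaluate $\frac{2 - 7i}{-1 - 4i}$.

Multiply numerator and denominator by conjugate (-1 + 4i):
= (2 - 7i)(-1 + 4i) / ((-1)^2 + (-4)^2)
= (26 + 15i) / 17
= 26/17 + (15/17)i


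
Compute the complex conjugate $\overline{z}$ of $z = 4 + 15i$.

If z = a + bi, then conjugate(z) = a - bi
conjugate(4 + 15i) = 4 - 15i


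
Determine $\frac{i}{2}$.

Divisor is real, so divide each part by 2:
= 0 + (1/2)i


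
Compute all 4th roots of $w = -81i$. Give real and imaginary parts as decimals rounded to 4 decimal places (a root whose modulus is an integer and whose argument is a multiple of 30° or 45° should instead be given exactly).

|w| = 81, arg(w) = 270°
Root modulus = 81^(1/4) = 3
Root arguments: θ_k = (270° + 360°k)/4 for k = 0, 1, ..., 3
Compute each root as (root modulus)(cos θ_k + i sin θ_k) using full-precision intermediates, then round to 4 decimal places.
Roots: 1.1481 + 2.7716i, -2.7716 + 1.1481i, -1.1481 - 2.7716i, 2.7716 - 1.1481i


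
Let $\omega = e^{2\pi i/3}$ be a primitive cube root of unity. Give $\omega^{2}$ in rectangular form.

ω^2 = e^(2πi·2/3) = e^(i·4π/3)
= cos(4π/3) + i sin(4π/3)
= -1/2 - (sqrt(3)/2)i


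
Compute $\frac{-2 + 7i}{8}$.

Divisor is real, so divide each part by 8:
= -1/4 + (7/8)i


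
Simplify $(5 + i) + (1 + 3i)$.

(5 + 1) + (1 + 3)i = 6 + 4i


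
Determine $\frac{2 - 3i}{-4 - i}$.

Multiply numerator and denominator by conjugate (-4 + i):
= (2 - 3i)(-4 + i) / ((-4)^2 + (-1)^2)
= (-5 + 14i) / 17
= -5/17 + (14/17)i


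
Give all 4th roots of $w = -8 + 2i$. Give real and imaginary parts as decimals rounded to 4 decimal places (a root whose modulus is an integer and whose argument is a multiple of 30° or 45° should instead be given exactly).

|w| = sqrt(68) ≈ 8.246211, arg(w) ≈ 165.963757°
Root modulus = sqrt(68)^(1/4) ≈ 1.694586
Root arguments: θ_k = (arg(w) + 360°k)/4 for k = 0, 1, ..., 3
Compute each root as (root modulus)(cos θ_k + i sin θ_k) using full-precision intermediates, then round to 4 decimal places.
Roots: 1.2693 + 1.1227i, -1.1227 + 1.2693i, -1.2693 - 1.1227i, 1.1227 - 1.2693i


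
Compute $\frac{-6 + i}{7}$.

Divisor is real, so divide each part by 7:
= -6/7 + (1/7)i


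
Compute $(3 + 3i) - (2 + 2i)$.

(3 - 2) + (3 - 2)i = 1 + i


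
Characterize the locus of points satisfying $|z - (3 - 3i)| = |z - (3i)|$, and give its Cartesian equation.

|z - z1| = |z - z2| means z is equidistant from z1 and z2,
i.e. the perpendicular bisector of the segment from (3, -3) to (0, 3) (midpoint (3/2, 0)).
With z = x + yi, square both sides:
(x - 3)^2 + (y - (-3))^2 = (x - 0)^2 + (y - 3)^2
The x^2 and y^2 terms cancel: -6x + 12y = 9 - 18 = -9
Simplify: 2x - 4y = 3
Locus: Perpendicular bisector of the segment from (3, -3) to (0, 3): the line 2x - 4y = 3


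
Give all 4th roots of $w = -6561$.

|w| = 6561, arg(w) = 180°
Root modulus = 6561^(1/4) = 9
Root arguments: θ_k = (180° + 360°k)/4 for k = 0, 1, ..., 3
Roots: 9*sqrt(2)/2 + (9*sqrt(2)/2)i, -9*sqrt(2)/2 + (9*sqrt(2)/2)i, -9*sqrt(2)/2 - (9*sqrt(2)/2)i, 9*sqrt(2)/2 - (9*sqrt(2)/2)i


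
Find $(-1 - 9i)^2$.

(a + bi)^2 = a^2 - b^2 + 2abi
= (-1)^2 - (-9)^2 + 2*(-1)*(-9)i
= -80 + 18i


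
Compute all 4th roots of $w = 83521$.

|w| = 83521, arg(w) = 0°
Root modulus = 83521^(1/4) = 17
Root arguments: θ_k = (0° + 360°k)/4 for k = 0, 1, ..., 3
Roots: 17, 17i, -17, -17i


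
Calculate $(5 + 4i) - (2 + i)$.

(5 - 2) + (4 - 1)i = 3 + 3i


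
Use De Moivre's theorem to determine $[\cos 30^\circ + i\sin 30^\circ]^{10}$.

By De Moivre: z^n = r^n(cos(nθ) + i sin(nθ))
= 1^10(cos(10*30°) + i sin(10*30°))
= 1(cos 300° + i sin 300°)
= 1/2 - (sqrt(3)/2)i


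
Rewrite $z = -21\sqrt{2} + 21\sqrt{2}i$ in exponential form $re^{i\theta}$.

r = |z| = sqrt((-21*sqrt(2))^2 + (21*sqrt(2))^2) = sqrt(882 + 882) = sqrt(1764) = 42
θ = arctan(b/a) = arctan(29.6985/-29.6985) (quadrant-adjusted) = 135° = 3π/4
z = 42e^(i*3π/4)


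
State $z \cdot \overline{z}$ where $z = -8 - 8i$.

z * conjugate(z) = |z|^2 = a^2 + b^2
= (-8)^2 + (-8)^2 = 128


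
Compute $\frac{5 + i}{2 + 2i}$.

Multiply numerator and denominator by conjugate (2 - 2i):
= (5 + i)(2 - 2i) / (2^2 + 2^2)
= (12 - 8i) / 8
Divide through by 4: (3 - 2i) / 2
= 3/2 - i


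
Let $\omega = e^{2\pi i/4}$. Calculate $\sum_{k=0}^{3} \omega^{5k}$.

Let ζ = ω^5 = e^(2πi·5/4). Since 4 ∤ 5, ζ ≠ 1.
Sum = Σ_{k=0}^{3} ζ^k = (ζ^4 - 1)/(ζ - 1) = (ω^{5·4} - 1)/(ζ - 1) = (1 - 1)/(ζ - 1) = 0


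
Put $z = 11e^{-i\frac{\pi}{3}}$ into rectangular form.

a = r cos θ = 11 * 1/2 = 11/2
b = r sin θ = 11 * -sqrt(3)/2 = -11*sqrt(3)/2
z = 11/2 - (11*sqrt(3)/2)i


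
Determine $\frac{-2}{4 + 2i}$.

Multiply numerator and denominator by conjugate (4 - 2i):
= (-2)(4 - 2i) / (4^2 + 2^2)
= (-8 + 4i) / 20
Divide through by 4: (-2 + i) / 5
= -2/5 + (1/5)i


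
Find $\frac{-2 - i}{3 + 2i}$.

Multiply numerator and denominator by conjugate (3 - 2i):
= (-2 - i)(3 - 2i) / (3^2 + 2^2)
= (-8 + i) / 13
= -8/13 + (1/13)i


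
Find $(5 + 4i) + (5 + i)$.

(5 + 5) + (4 + 1)i = 10 + 5i


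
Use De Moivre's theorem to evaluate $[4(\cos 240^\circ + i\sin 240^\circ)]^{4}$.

By De Moivre: z^n = r^n(cos(nθ) + i sin(nθ))
= 4^4(cos(4*240°) + i sin(4*240°))
= 256(cos 240° + i sin 240°)
= -128 - 128*sqrt(3)i


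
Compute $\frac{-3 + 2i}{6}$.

Divisor is real, so divide each part by 6:
= -1/2 + (1/3)i


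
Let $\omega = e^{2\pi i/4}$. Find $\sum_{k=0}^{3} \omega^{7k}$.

Let ζ = ω^7 = e^(2πi·7/4). Since 4 ∤ 7, ζ ≠ 1.
Sum = Σ_{k=0}^{3} ζ^k = (ζ^4 - 1)/(ζ - 1) = (ω^{7·4} - 1)/(ζ - 1) = (1 - 1)/(ζ - 1) = 0


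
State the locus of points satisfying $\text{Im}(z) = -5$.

Im(z) = y where z = x + yi; the equation y = -5 is satisfied by all points with that y-coordinate
Locus: Horizontal line y = -5


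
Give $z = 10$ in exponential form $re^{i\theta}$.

r = |z| = sqrt((10)^2 + (0)^2) = sqrt(100 + 0) = sqrt(100) = 10
b = 0 and a > 0, so z lies on the positive real axis: θ = 0
z = 10e^(i*0) = 10


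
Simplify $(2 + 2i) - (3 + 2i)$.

(2 - 3) + (2 - 2)i = -1


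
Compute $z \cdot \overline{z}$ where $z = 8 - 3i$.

z * conjugate(z) = |z|^2 = a^2 + b^2
= 8^2 + (-3)^2 = 73


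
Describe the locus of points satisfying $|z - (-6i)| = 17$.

|z - z0| = r describes a circle centered at z0 with radius r
Here z0 = -6i and r = 17
Locus: Circle centered at (0, -6) with radius 17


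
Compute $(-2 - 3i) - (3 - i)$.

(-2 - 3) + (-3 - (-1))i = -5 - 2i


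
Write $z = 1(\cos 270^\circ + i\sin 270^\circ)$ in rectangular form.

a = r cos θ = 1 * 0 = 0
b = r sin θ = 1 * -1 = -1
z = -i


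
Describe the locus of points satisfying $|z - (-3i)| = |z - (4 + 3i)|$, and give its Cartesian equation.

|z - z1| = |z - z2| means z is equidistant from z1 and z2,
i.e. the perpendicular bisector of the segment from (0, -3) to (4, 3) (midpoint (2, 0)).
With z = x + yi, square both sides:
(x - 0)^2 + (y - (-3))^2 = (x - 4)^2 + (y - 3)^2
The x^2 and y^2 terms cancel: 8x + 12y = 25 - 9 = 16
Simplify: 2x + 3y = 4
Locus: Perpendicular bisector of the segment from (0, -3) to (4, 3): the line 2x + 3y = 4


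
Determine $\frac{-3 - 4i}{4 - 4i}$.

Multiply numerator and denominator by conjugate (4 + 4i):
= (-3 - 4i)(4 + 4i) / (4^2 + (-4)^2)
= (4 - 28i) / 32
Divide through by 4: (1 - 7i) / 8
= 1/8 - (7/8)i


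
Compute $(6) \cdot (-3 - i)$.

(a1*a2 - b1*b2) + (a1*b2 + b1*a2)i
= (-18 - 0) + (-6 + 0)i
= -18 - 6i


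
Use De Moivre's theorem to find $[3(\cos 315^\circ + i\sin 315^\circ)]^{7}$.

By De Moivre: z^n = r^n(cos(nθ) + i sin(nθ))
= 3^7(cos(7*315°) + i sin(7*315°))
= 2187(cos 45° + i sin 45°)
= 2187*sqrt(2)/2 + (2187*sqrt(2)/2)i


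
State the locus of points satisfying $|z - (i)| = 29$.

|z - z0| = r describes a circle centered at z0 with radius r
Here z0 = i and r = 29
Locus: Circle centered at (0, 1) with radius 29


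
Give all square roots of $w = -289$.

|w| = 289, arg(w) = 180°
Root modulus = 289^(1/2) = 17
Root arguments: θ_k = (180° + 360°k)/2 for k = 0, 1, ..., 1
Roots: 17i, -17i


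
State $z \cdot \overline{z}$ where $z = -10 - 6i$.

z * conjugate(z) = |z|^2 = a^2 + b^2
= (-10)^2 + (-6)^2 = 136


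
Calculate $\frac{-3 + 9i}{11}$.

Divisor is real, so divide each part by 11:
= -3/11 + (9/11)i


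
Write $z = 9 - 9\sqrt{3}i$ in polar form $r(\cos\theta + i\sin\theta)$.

r = |z| = sqrt(a^2 + b^2) = sqrt((9)^2 + (-9*sqrt(3))^2) = sqrt(81 + 243) = sqrt(324) = 18
θ = arctan(b/a) = arctan(-15.5885/9) (quadrant-adjusted) = 300°
z = 18(cos 300° + i sin 300°)


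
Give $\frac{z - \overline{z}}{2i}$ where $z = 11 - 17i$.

z - conjugate(z) = 2bi
(z - conjugate(z))/(2i) = 2bi/(2i) = b = -17


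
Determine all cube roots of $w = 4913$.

|w| = 4913, arg(w) = 0°
Root modulus = 4913^(1/3) = 17
Root arguments: θ_k = (0° + 360°k)/3 for k = 0, 1, ..., 2
Roots: 17, -17/2 + (17*sqrt(3)/2)i, -17/2 - (17*sqrt(3)/2)i


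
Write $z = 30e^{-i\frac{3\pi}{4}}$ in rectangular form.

a = r cos θ = 30 * -sqrt(2)/2 = -15*sqrt(2)
b = r sin θ = 30 * -sqrt(2)/2 = -15*sqrt(2)
z = -15*sqrt(2) - 15*sqrt(2)i


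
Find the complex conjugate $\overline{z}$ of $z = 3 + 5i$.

If z = a + bi, then conjugate(z) = a - bi
conjugate(3 + 5i) = 3 - 5i


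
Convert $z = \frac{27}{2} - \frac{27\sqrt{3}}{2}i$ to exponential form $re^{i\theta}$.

r = |z| = sqrt((27/2)^2 + (-27*sqrt(3)/2)^2) = sqrt(729/4 + 2187/4) = sqrt(729) = 27
θ = arctan(b/a) = arctan(-23.3827/13.5) (quadrant-adjusted) = -60° = -π/3
z = 27e^(-i*π/3)


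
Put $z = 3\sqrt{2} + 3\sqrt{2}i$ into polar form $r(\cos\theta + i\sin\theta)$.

r = |z| = sqrt(a^2 + b^2) = sqrt((3*sqrt(2))^2 + (3*sqrt(2))^2) = sqrt(18 + 18) = sqrt(36) = 6
θ = arctan(b/a) = arctan(4.2426/4.2426) (quadrant-adjusted) = 45°
z = 6(cos 45° + i sin 45°)


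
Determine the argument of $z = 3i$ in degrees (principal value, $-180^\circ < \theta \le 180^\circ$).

a = 0 and b > 0, so z lies on the positive imaginary axis: θ = 90°


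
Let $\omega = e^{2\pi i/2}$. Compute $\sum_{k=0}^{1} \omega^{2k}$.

Since 2 divides 2, ω^2 = (ω^2)^1 = 1^1 = 1, so every term is 1.
Sum = 2 · 1 = 2


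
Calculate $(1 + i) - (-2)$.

(1 - (-2)) + (1 - 0)i = 3 + i


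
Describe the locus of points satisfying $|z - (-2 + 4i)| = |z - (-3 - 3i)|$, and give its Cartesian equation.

|z - z1| = |z - z2| means z is equidistant from z1 and z2,
i.e. the perpendicular bisector of the segment from (-2, 4) to (-3, -3) (midpoint (-5/2, 1/2)).
With z = x + yi, square both sides:
(x - (-2))^2 + (y - 4)^2 = (x - (-3))^2 + (y - (-3))^2
The x^2 and y^2 terms cancel: -2x + (-14)y = 18 - 20 = -2
Simplify: x + 7y = 1
Locus: Perpendicular bisector of the segment from (-2, 4) to (-3, -3): the line x + 7y = 1


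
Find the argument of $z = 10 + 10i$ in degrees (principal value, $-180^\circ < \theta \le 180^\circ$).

θ = arctan(b/a) = arctan(10/10) (quadrant-adjusted) = 45°


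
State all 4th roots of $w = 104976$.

|w| = 104976, arg(w) = 0°
Root modulus = 104976^(1/4) = 18
Root arguments: θ_k = (0° + 360°k)/4 for k = 0, 1, ..., 3
Roots: 18, 18i, -18, -18i


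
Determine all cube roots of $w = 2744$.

|w| = 2744, arg(w) = 0°
Root modulus = 2744^(1/3) = 14
Root arguments: θ_k = (0° + 360°k)/3 for k = 0, 1, ..., 2
Roots: 14, -7 + 7*sqrt(3)i, -7 - 7*sqrt(3)i


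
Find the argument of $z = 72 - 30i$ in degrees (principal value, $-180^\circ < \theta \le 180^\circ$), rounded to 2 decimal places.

θ = arctan(b/a) = arctan(-30/72) (quadrant-adjusted) = -22.62°


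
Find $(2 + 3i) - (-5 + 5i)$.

(2 - (-5)) + (3 - 5)i = 7 - 2i


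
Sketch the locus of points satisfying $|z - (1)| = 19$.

|z - z0| = r describes a circle centered at z0 with radius r
Here z0 = 1 and r = 19
Locus: Circle centered at (1, 0) with radius 19


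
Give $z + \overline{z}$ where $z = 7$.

z + conjugate(z) = (a + bi) + (a - bi) = 2a
= 2 * 7 = 14


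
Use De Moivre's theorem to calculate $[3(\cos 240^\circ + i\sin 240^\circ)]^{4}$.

By De Moivre: z^n = r^n(cos(nθ) + i sin(nθ))
= 3^4(cos(4*240°) + i sin(4*240°))
= 81(cos 240° + i sin 240°)
= -81/2 - (81*sqrt(3)/2)i


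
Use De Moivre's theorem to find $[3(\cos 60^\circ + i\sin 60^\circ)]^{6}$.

By De Moivre: z^n = r^n(cos(nθ) + i sin(nθ))
= 3^6(cos(6*60°) + i sin(6*60°))
= 729(cos 0° + i sin 0°)
= 729


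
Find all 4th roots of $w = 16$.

|w| = 16, arg(w) = 0°
Root modulus = 16^(1/4) = 2
Root arguments: θ_k = (0° + 360°k)/4 for k = 0, 1, ..., 3
Roots: 2, 2i, -2, -2i


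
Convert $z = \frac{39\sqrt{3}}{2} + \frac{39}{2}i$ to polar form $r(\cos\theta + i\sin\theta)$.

r = |z| = sqrt(a^2 + b^2) = sqrt((39*sqrt(3)/2)^2 + (39/2)^2) = sqrt(4563/4 + 1521/4) = sqrt(1521) = 39
θ = arctan(b/a) = arctan(19.5/33.775) (quadrant-adjusted) = 30°
z = 39(cos 30° + i sin 30°)


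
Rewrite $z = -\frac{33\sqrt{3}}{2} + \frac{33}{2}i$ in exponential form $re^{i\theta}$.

r = |z| = sqrt((-33*sqrt(3)/2)^2 + (33/2)^2) = sqrt(3267/4 + 1089/4) = sqrt(1089) = 33
θ = arctan(b/a) = arctan(16.5/-28.5788) (quadrant-adjusted) = 150° = 5π/6
z = 33e^(i*5π/6)


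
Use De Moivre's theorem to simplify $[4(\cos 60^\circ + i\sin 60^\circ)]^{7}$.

By De Moivre: z^n = r^n(cos(nθ) + i sin(nθ))
= 4^7(cos(7*60°) + i sin(7*60°))
= 16384(cos 60° + i sin 60°)
= 8192 + 8192*sqrt(3)i


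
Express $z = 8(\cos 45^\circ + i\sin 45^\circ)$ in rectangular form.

a = r cos θ = 8 * sqrt(2)/2 = 4*sqrt(2)
b = r sin θ = 8 * sqrt(2)/2 = 4*sqrt(2)
z = 4*sqrt(2) + 4*sqrt(2)i


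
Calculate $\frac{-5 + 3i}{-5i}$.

Multiply numerator and denominator by conjugate (5i):
= (-5 + 3i)(5i) / (0^2 + (-5)^2)
= (-15 - 25i) / 25
Divide through by 5: (-3 - 5i) / 5
= -3/5 - i


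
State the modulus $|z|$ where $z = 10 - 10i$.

|z| = sqrt(a^2 + b^2) = sqrt(10^2 + (-10)^2) = sqrt(200) = sqrt(200)


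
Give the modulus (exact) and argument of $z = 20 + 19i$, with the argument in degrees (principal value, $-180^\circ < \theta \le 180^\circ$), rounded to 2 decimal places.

|z| = sqrt(20^2 + 19^2) = sqrt(761)
arg(z) = arctan(b/a) = arctan(19/20) (quadrant-adjusted) = 43.53°


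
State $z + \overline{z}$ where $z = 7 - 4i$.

z + conjugate(z) = (a + bi) + (a - bi) = 2a
= 2 * 7 = 14


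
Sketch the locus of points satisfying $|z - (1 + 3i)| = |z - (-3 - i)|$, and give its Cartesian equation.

|z - z1| = |z - z2| means z is equidistant from z1 and z2,
i.e. the perpendicular bisector of the segment from (1, 3) to (-3, -1) (midpoint (-1, 1)).
With z = x + yi, square both sides:
(x - 1)^2 + (y - 3)^2 = (x - (-3))^2 + (y - (-1))^2
The x^2 and y^2 terms cancel: -8x + (-8)y = 10 - 10 = 0
Simplify: x + y = 0
Locus: Perpendicular bisector of the segment from (1, 3) to (-3, -1): the line x + y = 0


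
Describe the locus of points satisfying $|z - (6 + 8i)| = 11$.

|z - z0| = r describes a circle centered at z0 with radius r
Here z0 = 6 + 8i and r = 11
Locus: Circle centered at (6, 8) with radius 11


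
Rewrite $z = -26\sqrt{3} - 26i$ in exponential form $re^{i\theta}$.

r = |z| = sqrt((-26*sqrt(3))^2 + (-26)^2) = sqrt(2028 + 676) = sqrt(2704) = 52
θ = arctan(b/a) = arctan(-26/-45.0333) (quadrant-adjusted) = 210° = 7π/6
z = 52e^(i*7π/6)


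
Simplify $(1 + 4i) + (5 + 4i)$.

(1 + 5) + (4 + 4)i = 6 + 8i


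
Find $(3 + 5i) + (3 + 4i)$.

(3 + 3) + (5 + 4)i = 6 + 9i


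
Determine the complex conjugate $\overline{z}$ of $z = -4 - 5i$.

If z = a + bi, then conjugate(z) = a - bi
conjugate(-4 - 5i) = -4 + 5i


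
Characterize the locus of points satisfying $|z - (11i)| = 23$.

|z - z0| = r describes a circle centered at z0 with radius r
Here z0 = 11i and r = 23
Locus: Circle centered at (0, 11) with radius 23


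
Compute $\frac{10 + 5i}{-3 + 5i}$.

Multiply numerator and denominator by conjugate (-3 - 5i):
= (10 + 5i)(-3 - 5i) / ((-3)^2 + 5^2)
= (-5 - 65i) / 34
= -5/34 - (65/34)i


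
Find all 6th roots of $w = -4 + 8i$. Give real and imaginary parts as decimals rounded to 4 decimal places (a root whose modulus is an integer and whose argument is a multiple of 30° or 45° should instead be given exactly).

|w| = sqrt(80) ≈ 8.944272, arg(w) ≈ 116.565051°
Root modulus = sqrt(80)^(1/6) ≈ 1.440757
Root arguments: θ_k = (arg(w) + 360°k)/6 for k = 0, 1, ..., 5
Compute each root as (root modulus)(cos θ_k + i sin θ_k) using full-precision intermediates, then round to 4 decimal places.
Roots: 1.3587 + 0.4792i, 0.2643 + 1.4163i, -1.0944 + 0.9371i, -1.3587 - 0.4792i, -0.2643 - 1.4163i, 1.0944 - 0.9371i


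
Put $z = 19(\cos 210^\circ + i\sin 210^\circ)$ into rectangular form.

a = r cos θ = 19 * -sqrt(3)/2 = -19*sqrt(3)/2
b = r sin θ = 19 * -1/2 = -19/2
z = -19*sqrt(3)/2 - (19/2)i


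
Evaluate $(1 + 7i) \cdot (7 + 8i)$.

(a1*a2 - b1*b2) + (a1*b2 + b1*a2)i
= (7 - 56) + (8 + 49)i
= -49 + 57i


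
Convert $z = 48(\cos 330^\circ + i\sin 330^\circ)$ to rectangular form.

a = r cos θ = 48 * sqrt(3)/2 = 24*sqrt(3)
b = r sin θ = 48 * -1/2 = -24
z = 24*sqrt(3) - 24i


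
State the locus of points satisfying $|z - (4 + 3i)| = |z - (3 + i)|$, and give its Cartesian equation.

|z - z1| = |z - z2| means z is equidistant from z1 and z2,
i.e. the perpendicular bisector of the segment from (4, 3) to (3, 1) (midpoint (7/2, 2)).
With z = x + yi, square both sides:
(x - 4)^2 + (y - 3)^2 = (x - 3)^2 + (y - 1)^2
The x^2 and y^2 terms cancel: -2x + (-4)y = 10 - 25 = -15
Simplify: 2x + 4y = 15
Locus: Perpendicular bisector of the segment from (4, 3) to (3, 1): the line 2x + 4y = 15


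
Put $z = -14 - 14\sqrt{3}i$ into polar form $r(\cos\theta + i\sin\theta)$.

r = |z| = sqrt(a^2 + b^2) = sqrt((-14)^2 + (-14*sqrt(3))^2) = sqrt(196 + 588) = sqrt(784) = 28
θ = arctan(b/a) = arctan(-24.2487/-14) (quadrant-adjusted) = 240°
z = 28(cos 240° + i sin 240°)


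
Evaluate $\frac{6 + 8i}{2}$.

Divisor is real, so divide each part by 2:
= 3 + 4i


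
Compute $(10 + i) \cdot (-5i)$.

(a1*a2 - b1*b2) + (a1*b2 + b1*a2)i
= (0 - (-5)) + (-50 + 0)i
= 5 - 50i


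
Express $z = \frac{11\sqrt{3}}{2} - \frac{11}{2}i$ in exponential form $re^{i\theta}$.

r = |z| = sqrt((11*sqrt(3)/2)^2 + (-11/2)^2) = sqrt(363/4 + 121/4) = sqrt(121) = 11
θ = arctan(b/a) = arctan(-5.5/9.5263) (quadrant-adjusted) = -30° = -π/6
z = 11e^(-i*π/6)


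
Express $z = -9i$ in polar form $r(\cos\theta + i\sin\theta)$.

r = |z| = sqrt(a^2 + b^2) = sqrt((0)^2 + (-9)^2) = sqrt(0 + 81) = sqrt(81) = 9
a = 0 and b < 0, so z lies on the negative imaginary axis: θ = 270°
z = 9(cos 270° + i sin 270°)


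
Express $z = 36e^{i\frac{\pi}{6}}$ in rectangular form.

a = r cos θ = 36 * sqrt(3)/2 = 18*sqrt(3)
b = r sin θ = 36 * 1/2 = 18
z = 18*sqrt(3) + 18i


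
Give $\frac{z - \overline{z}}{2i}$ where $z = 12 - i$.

z - conjugate(z) = 2bi
(z - conjugate(z))/(2i) = 2bi/(2i) = b = -1


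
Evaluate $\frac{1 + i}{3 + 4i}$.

Multiply numerator and denominator by conjugate (3 - 4i):
= (1 + i)(3 - 4i) / (3^2 + 4^2)
= (7 - i) / 25
= 7/25 - (1/25)i


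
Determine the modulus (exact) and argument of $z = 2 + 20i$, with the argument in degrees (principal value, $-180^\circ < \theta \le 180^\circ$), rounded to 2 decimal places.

|z| = sqrt(2^2 + 20^2) = sqrt(404)
arg(z) = arctan(b/a) = arctan(20/2) (quadrant-adjusted) = 84.29°


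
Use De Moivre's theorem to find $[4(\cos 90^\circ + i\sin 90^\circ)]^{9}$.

By De Moivre: z^n = r^n(cos(nθ) + i sin(nθ))
= 4^9(cos(9*90°) + i sin(9*90°))
= 262144(cos 90° + i sin 90°)
= 262144i


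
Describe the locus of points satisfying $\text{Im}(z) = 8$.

Im(z) = y where z = x + yi; the equation y = 8 is satisfied by all points with that y-coordinate
Locus: Horizontal line y = 8


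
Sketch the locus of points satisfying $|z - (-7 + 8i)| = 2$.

|z - z0| = r describes a circle centered at z0 with radius r
Here z0 = -7 + 8i and r = 2
Locus: Circle centered at (-7, 8) with radius 2


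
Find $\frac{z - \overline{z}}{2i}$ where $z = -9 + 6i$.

z - conjugate(z) = 2bi
(z - conjugate(z))/(2i) = 2bi/(2i) = b = 6


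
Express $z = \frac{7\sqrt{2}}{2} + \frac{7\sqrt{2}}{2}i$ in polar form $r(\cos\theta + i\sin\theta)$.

r = |z| = sqrt(a^2 + b^2) = sqrt((7*sqrt(2)/2)^2 + (7*sqrt(2)/2)^2) = sqrt(49/2 + 49/2) = sqrt(49) = 7
θ = arctan(b/a) = arctan(4.9497/4.9497) (quadrant-adjusted) = 45°
z = 7(cos 45° + i sin 45°)


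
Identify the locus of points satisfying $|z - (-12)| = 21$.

|z - z0| = r describes a circle centered at z0 with radius r
Here z0 = -12 and r = 21
Locus: Circle centered at (-12, 0) with radius 21


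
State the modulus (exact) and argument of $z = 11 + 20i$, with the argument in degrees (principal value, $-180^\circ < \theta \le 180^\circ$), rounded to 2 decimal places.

|z| = sqrt(11^2 + 20^2) = sqrt(521)
arg(z) = arctan(b/a) = arctan(20/11) (quadrant-adjusted) = 61.19°


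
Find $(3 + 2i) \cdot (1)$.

(a1*a2 - b1*b2) + (a1*b2 + b1*a2)i
= (3 - 0) + (0 + 2)i
= 3 + 2i


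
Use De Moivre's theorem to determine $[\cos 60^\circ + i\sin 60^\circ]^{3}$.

By De Moivre: z^n = r^n(cos(nθ) + i sin(nθ))
= 1^3(cos(3*60°) + i sin(3*60°))
= 1(cos 180° + i sin 180°)
= -1


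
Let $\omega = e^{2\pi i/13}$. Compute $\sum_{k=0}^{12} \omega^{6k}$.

Let ζ = ω^6 = e^(2πi·6/13). Since 13 ∤ 6, ζ ≠ 1.
Sum = Σ_{k=0}^{12} ζ^k = (ζ^13 - 1)/(ζ - 1) = (ω^{6·13} - 1)/(ζ - 1) = (1 - 1)/(ζ - 1) = 0


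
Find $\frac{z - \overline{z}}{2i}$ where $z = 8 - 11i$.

z - conjugate(z) = 2bi
(z - conjugate(z))/(2i) = 2bi/(2i) = b = -11


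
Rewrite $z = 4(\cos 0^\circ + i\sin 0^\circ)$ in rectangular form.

a = r cos θ = 4 * 1 = 4
b = r sin θ = 4 * 0 = 0
z = 4


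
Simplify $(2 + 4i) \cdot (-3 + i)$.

(a1*a2 - b1*b2) + (a1*b2 + b1*a2)i
= (-6 - 4) + (2 + (-12))i
= -10 - 10i


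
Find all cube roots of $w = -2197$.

|w| = 2197, arg(w) = 180°
Root modulus = 2197^(1/3) = 13
Root arguments: θ_k = (180° + 360°k)/3 for k = 0, 1, ..., 2
Roots: 13/2 + (13*sqrt(3)/2)i, -13, 13/2 - (13*sqrt(3)/2)i


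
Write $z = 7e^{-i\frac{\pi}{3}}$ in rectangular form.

a = r cos θ = 7 * 1/2 = 7/2
b = r sin θ = 7 * -sqrt(3)/2 = -7*sqrt(3)/2
z = 7/2 - (7*sqrt(3)/2)i


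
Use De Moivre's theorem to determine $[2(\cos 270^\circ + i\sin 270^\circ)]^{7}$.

By De Moivre: z^n = r^n(cos(nθ) + i sin(nθ))
= 2^7(cos(7*270°) + i sin(7*270°))
= 128(cos 90° + i sin 90°)
= 128i


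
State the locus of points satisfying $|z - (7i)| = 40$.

|z - z0| = r describes a circle centered at z0 with radius r
Here z0 = 7i and r = 40
Locus: Circle centered at (0, 7) with radius 40


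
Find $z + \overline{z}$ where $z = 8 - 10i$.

z + conjugate(z) = (a + bi) + (a - bi) = 2a
= 2 * 8 = 16


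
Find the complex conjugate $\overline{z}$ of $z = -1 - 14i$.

If z = a + bi, then conjugate(z) = a - bi
conjugate(-1 - 14i) = -1 + 14i


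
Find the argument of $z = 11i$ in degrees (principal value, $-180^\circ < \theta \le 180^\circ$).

a = 0 and b > 0, so z lies on the positive imaginary axis: θ = 90°


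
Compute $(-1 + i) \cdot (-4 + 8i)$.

(a1*a2 - b1*b2) + (a1*b2 + b1*a2)i
= (4 - 8) + (-8 + (-4))i
= -4 - 12i


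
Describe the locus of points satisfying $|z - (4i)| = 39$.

|z - z0| = r describes a circle centered at z0 with radius r
Here z0 = 4i and r = 39
Locus: Circle centered at (0, 4) with radius 39


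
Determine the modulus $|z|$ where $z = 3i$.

|z| = sqrt(a^2 + b^2) = sqrt(0^2 + 3^2) = sqrt(9) = 3


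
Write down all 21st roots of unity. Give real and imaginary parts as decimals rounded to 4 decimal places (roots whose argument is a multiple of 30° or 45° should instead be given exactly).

ω_k = e^(2πik/21) = cos(2πk/21) + i sin(2πk/21) for k = 0, 1, ..., 20
Roots: 1, 0.9556 + 0.2948i, 0.8262 + 0.5633i, 0.6235 + 0.7818i, 0.3653 + 0.9309i, 0.0747 + 0.9972i, -0.2225 + 0.9749i, -1/2 + (sqrt(3)/2)i, -0.7331 + 0.6802i, -0.9010 + 0.4339i, -0.9888 + 0.1490i, -0.9888 - 0.1490i, -0.9010 - 0.4339i, -0.7331 - 0.6802i, -1/2 - (sqrt(3)/2)i, -0.2225 - 0.9749i, 0.0747 - 0.9972i, 0.3653 - 0.9309i, 0.6235 - 0.7818i, 0.8262 - 0.5633i, 0.9556 - 0.2948i


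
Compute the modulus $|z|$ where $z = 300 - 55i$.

|z| = sqrt(a^2 + b^2) = sqrt(300^2 + (-55)^2) = sqrt(93025) = 305


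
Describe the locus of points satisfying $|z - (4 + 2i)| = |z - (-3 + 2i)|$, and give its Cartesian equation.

|z - z1| = |z - z2| means z is equidistant from z1 and z2,
i.e. the perpendicular bisector of the segment from (4, 2) to (-3, 2) (midpoint (1/2, 2)).
With z = x + yi, square both sides:
(x - 4)^2 + (y - 2)^2 = (x - (-3))^2 + (y - 2)^2
The x^2 and y^2 terms cancel: -14x + 0y = 13 - 20 = -7
Simplify: x = 1/2
Locus: Perpendicular bisector of the segment from (4, 2) to (-3, 2): the line x = 1/2


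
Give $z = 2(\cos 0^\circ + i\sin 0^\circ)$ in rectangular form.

a = r cos θ = 2 * 1 = 2
b = r sin θ = 2 * 0 = 0
z = 2


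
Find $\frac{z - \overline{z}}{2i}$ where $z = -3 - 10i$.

z - conjugate(z) = 2bi
(z - conjugate(z))/(2i) = 2bi/(2i) = b = -10


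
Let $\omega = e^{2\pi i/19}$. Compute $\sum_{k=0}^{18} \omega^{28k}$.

Let ζ = ω^28 = e^(2πi·28/19). Since 19 ∤ 28, ζ ≠ 1.
Sum = Σ_{k=0}^{18} ζ^k = (ζ^19 - 1)/(ζ - 1) = (ω^{28·19} - 1)/(ζ - 1) = (1 - 1)/(ζ - 1) = 0


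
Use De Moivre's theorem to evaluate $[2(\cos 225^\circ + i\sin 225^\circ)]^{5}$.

By De Moivre: z^n = r^n(cos(nθ) + i sin(nθ))
= 2^5(cos(5*225°) + i sin(5*225°))
= 32(cos 45° + i sin 45°)
= 16*sqrt(2) + 16*sqrt(2)i
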